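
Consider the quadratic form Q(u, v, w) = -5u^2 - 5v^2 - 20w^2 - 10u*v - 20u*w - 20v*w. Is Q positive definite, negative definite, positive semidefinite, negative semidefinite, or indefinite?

negative semidefinite

The associated matrix is A = [[-5, -5, -10], [-5, -5, -10], [-10, -10, -20]].
Congruent diagonalization of A (simultaneous row and column reduction) yields pivots -5, 0, 0.
So there are 1 negative, 2 zero pivots.
Hence Q is negative semidefinite.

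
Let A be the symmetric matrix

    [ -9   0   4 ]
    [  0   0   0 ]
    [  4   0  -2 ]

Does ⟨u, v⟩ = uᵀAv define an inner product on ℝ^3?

Applying the same elementary operations to the rows and columns of A produces a congruent diagonal matrix with entries -9, 0, -2/9.
So there are 2 negative, 1 zero pivots.
Hence Q is negative semidefinite.
⟨·,·⟩ is an inner product exactly when A is positive definite.

no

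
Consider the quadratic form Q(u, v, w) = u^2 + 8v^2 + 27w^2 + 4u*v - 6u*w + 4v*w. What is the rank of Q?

3

The symmetric matrix is A = [[1, 2, -3], [2, 8, 2], [-3, 2, 27]].
Congruent diagonalization of A (simultaneous row and column reduction) yields pivots 1, 4, 2.
So there are 3 positive pivots.
The rank is the number of nonzero pivots: 3.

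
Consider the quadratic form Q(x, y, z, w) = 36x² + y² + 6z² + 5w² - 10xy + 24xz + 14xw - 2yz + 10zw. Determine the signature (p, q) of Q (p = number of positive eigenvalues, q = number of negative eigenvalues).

The symmetric matrix is A = [[36, -5, 12, 7], [-5, 1, -1, 0], [12, -1, 6, 5], [7, 0, 5, 5]].
Symmetric row and column elimination reduces A to a congruent diagonal form with pivots 36, 11/36, 6/11, 0.
So there are 3 positive, 1 zero pivots.

(3, 0)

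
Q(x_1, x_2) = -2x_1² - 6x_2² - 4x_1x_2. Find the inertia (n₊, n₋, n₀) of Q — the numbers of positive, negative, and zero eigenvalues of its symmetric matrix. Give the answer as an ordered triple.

The associated matrix is A = [[-2, -2], [-2, -6]].
Congruent diagonalization of A (simultaneous row and column reduction) yields pivots -2, -4.
Counting signs: 2 negative.

(0, 2, 0)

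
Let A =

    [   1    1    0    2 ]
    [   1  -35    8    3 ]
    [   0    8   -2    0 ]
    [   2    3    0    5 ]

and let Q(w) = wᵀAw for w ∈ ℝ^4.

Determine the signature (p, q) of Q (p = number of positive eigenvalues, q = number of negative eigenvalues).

An LDLᵀ factorisation of A has diagonal entries 1, -36, -2/9, 5/4.
Counting signs: 2 positive, 2 negative.

(2, 2)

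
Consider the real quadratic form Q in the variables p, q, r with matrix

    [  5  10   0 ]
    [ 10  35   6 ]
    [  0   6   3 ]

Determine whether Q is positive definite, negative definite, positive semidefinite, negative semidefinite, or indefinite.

Leading principal minors: Δ_1 = 5, Δ_2 = 75, Δ_3 = 45.
All leading principal minors are positive, so by Sylvester's criterion Q is positive definite.

positive definite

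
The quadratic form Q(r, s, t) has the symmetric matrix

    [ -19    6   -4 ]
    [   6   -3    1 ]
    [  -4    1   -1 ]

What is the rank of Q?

An LDLᵀ factorisation of A has diagonal entries -19, -21/19, -2/21.
So there are 3 negative pivots.
The rank is the number of nonzero pivots: 3.

3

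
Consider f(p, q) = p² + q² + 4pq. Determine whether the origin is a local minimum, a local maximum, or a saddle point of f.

saddle point

The Hessian at the origin is H = [[2, 4], [4, 2]].
det H = 2·2 − (4)² = -12 < 0, so H is indefinite.
Therefore the origin is a saddle point.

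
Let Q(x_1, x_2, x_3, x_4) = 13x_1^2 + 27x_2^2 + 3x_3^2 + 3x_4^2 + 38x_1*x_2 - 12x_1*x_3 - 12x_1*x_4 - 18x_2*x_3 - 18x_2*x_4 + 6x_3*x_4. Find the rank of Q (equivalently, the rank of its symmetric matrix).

The associated matrix is A = [[13, 19, -6, -6], [19, 27, -9, -9], [-6, -9, 3, 3], [-6, -9, 3, 3]].
Applying the same elementary operations to the rows and columns of A produces a congruent diagonal matrix with entries 13, -10/13, 3/10, 0.
Counting signs: 2 positive, 1 negative, 1 zero.
The rank is the number of nonzero pivots: 3.

3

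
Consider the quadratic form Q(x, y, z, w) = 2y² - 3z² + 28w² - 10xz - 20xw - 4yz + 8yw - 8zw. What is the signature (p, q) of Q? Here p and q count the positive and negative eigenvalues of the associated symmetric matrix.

(2, 1)

The symmetric matrix is A = [[0, 0, -5, -10], [0, 2, -2, 4], [-5, -2, -3, -4], [-10, 4, -4, 28]].
By Sylvester's law of inertia any congruent diagonalization of A has 2 positive, 1 negative and 1 zero entries.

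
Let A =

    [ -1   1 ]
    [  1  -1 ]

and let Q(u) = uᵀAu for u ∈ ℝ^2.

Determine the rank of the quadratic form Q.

1

Congruent diagonalization of A (simultaneous row and column reduction) yields pivots -1, 0.
So there are 1 negative, 1 zero pivots.
The rank is the number of nonzero pivots: 1.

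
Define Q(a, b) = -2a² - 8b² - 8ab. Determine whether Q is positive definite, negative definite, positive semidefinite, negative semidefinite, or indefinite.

The symmetric matrix of Q is [[-2, -4], [-4, -8]].
For the 2×2 matrix [[-2, -4], [-4, -8]]: det = -2·-8 − (-4)² = 0, trace = -10.
det = 0 so one eigenvalue is zero; the form is semidefinite with the sign of the trace.

negative semidefinite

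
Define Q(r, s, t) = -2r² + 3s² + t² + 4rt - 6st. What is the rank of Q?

2

The symmetric matrix is A = [[-2, 0, 2], [0, 3, -3], [2, -3, 1]].
Applying the same elementary operations to the rows and columns of A produces a congruent diagonal matrix with entries -2, 3, 0.
That gives 1 positive, 1 negative, 1 zero pivots.
The rank is the number of nonzero pivots: 2.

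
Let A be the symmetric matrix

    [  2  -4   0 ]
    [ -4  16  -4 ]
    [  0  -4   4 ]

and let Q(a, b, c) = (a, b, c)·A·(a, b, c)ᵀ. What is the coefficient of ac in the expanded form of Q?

0

The coefficient of ac is A[1,3] + A[3,1] = 2·0 = 0.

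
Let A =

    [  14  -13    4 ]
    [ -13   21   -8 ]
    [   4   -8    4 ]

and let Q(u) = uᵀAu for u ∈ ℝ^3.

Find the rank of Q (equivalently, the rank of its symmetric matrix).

Applying the same elementary operations to the rows and columns of A produces a congruent diagonal matrix with entries 14, 125/14, 4/5.
That gives 3 positive pivots.
The rank is the number of nonzero pivots: 3.

3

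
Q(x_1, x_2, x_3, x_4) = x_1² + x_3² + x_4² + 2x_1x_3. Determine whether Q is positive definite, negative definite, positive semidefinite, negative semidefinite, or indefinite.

positive semidefinite

The associated matrix is A = [[1, 0, 1, 0], [0, 0, 0, 0], [1, 0, 1, 0], [0, 0, 0, 1]].
Row-reducing A symmetrically gives the diagonal entries 1, 0, 0, 1.
That gives 2 positive, 2 zero pivots.
Hence Q is positive semidefinite.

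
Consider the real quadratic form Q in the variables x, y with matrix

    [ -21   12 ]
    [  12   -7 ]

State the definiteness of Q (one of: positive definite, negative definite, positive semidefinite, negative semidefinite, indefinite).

negative definite

Leading principal minors: Δ_1 = -21, Δ_2 = 3.
The signs alternate starting with Δ_1 < 0, so by Sylvester's criterion Q is negative definite.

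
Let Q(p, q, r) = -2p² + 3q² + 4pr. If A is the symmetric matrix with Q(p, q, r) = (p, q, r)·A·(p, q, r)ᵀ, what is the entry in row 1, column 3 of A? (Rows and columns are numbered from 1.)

The coefficient of p·r in Q is 4. For a symmetric A this equals A[1,3] + A[3,1] = 2·A[1,3].
So A[1,3] = 4/2 = 2.

2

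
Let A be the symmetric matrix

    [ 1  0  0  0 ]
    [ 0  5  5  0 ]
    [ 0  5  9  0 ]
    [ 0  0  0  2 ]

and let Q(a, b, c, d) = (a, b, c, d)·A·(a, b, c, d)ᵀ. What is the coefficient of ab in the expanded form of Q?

0

The coefficient of ab is A[1,2] + A[2,1] = 2·0 = 0.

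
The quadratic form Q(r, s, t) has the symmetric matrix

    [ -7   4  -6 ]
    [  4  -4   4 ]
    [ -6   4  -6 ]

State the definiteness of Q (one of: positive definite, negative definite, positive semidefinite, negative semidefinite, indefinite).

Leading principal minors: Δ_1 = -7, Δ_2 = 12, Δ_3 = -8.
The signs alternate starting with Δ_1 < 0, so by Sylvester's criterion Q is negative definite.

negative definite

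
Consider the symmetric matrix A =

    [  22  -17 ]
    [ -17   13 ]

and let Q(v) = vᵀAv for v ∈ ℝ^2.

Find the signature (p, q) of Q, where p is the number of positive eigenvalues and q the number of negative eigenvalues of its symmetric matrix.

Row-reducing A symmetrically gives the diagonal entries 22, -3/22.
Counting signs: 1 positive, 1 negative.

(1, 1)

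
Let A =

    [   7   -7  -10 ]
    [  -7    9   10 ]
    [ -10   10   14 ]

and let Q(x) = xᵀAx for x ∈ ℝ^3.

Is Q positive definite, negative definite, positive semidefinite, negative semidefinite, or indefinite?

indefinite

An LDLᵀ factorisation of A has diagonal entries 7, 2, -2/7.
Counting signs: 2 positive, 1 negative.
Hence Q is indefinite.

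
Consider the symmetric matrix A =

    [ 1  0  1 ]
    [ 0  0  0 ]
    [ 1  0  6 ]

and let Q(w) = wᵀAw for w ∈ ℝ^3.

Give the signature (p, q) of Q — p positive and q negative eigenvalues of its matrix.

(2, 0)

Symmetric row and column elimination reduces A to a congruent diagonal form with pivots 1, 0, 5.
Counting signs: 2 positive, 1 zero.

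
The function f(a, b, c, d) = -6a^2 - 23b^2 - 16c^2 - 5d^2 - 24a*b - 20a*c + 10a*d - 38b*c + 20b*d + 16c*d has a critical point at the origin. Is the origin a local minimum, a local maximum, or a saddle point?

The Hessian at the origin is H = [[-12, -24, -20, 10], [-24, -46, -38, 20], [-20, -38, -32, 16], [10, 20, 16, -10]].
Symmetric row and column elimination reduces H to a congruent diagonal form with pivots -12, 2, -2/3, -1.
Counting signs: 1 positive, 3 negative.
H is indefinite, so the origin is a saddle point.

saddle point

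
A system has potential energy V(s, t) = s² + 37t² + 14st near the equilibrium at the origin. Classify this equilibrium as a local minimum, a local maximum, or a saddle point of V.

saddle point

The Hessian at the origin is H = [[2, 14], [14, 74]].
det H = 2·74 − (14)² = -48 < 0, so H is indefinite.
Therefore the origin is a saddle point.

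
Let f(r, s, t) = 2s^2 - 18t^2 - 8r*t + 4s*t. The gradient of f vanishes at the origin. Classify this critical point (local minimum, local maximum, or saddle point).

saddle point

The Hessian at the origin is H = [[0, 0, -8], [0, 4, 4], [-8, 4, -36]].
H is indefinite, so the origin is a saddle point.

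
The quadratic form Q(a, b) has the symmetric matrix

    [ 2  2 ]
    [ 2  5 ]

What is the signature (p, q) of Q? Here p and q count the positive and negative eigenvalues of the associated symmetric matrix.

(2, 0)

Applying the same elementary operations to the rows and columns of A produces a congruent diagonal matrix with entries 2, 3.
That gives 2 positive pivots.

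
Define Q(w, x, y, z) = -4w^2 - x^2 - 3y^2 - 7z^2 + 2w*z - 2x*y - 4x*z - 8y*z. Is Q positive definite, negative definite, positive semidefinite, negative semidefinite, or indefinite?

negative definite

The symmetric matrix of Q is A = [[-4, 0, 0, 1], [0, -1, -1, -2], [0, -1, -3, -4], [1, -2, -4, -7]].
Leading principal minors: Δ_1 = -4, Δ_2 = 4, Δ_3 = -8, Δ_4 = 6.
The signs alternate starting with Δ_1 < 0, so by Sylvester's criterion Q is negative definite.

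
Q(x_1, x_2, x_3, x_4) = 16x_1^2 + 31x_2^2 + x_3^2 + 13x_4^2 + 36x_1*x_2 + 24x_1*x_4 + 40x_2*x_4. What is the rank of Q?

4

The symmetric matrix is A = [[16, 18, 0, 12], [18, 31, 0, 20], [0, 0, 1, 0], [12, 20, 0, 13]].
Row-reducing A symmetrically gives the diagonal entries 16, 43/4, 1, 3/43.
So there are 4 positive pivots.
The rank is the number of nonzero pivots: 4.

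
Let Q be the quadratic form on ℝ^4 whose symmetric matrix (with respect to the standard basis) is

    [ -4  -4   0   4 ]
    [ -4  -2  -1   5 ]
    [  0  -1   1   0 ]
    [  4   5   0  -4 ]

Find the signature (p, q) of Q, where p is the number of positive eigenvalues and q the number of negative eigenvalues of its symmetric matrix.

(2, 2)

An LDLᵀ factorisation of A has diagonal entries -4, 2, 1/2, -1.
That gives 2 positive, 2 negative pivots.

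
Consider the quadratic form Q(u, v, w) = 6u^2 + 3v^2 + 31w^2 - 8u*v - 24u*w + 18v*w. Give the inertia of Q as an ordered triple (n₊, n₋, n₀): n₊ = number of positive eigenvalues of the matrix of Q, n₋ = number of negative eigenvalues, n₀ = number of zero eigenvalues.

The symmetric matrix is A = [[6, -4, -12], [-4, 3, 9], [-12, 9, 31]].
Symmetric row and column elimination reduces A to a congruent diagonal form with pivots 6, 1/3, 4.
That gives 3 positive pivots.

(3, 0, 0)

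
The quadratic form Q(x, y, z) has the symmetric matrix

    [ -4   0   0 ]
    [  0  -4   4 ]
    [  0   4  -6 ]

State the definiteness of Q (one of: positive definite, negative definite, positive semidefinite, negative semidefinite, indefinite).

negative definite

An LDLᵀ factorisation of A has diagonal entries -4, -4, -2.
That gives 3 negative pivots.
Hence Q is negative definite.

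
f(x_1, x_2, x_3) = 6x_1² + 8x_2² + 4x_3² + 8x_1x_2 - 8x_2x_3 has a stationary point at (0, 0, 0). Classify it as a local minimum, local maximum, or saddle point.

local minimum

The Hessian at the origin is H = [[12, 8, 0], [8, 16, -8], [0, -8, 8]].
Row-reducing H symmetrically gives the diagonal entries 12, 32/3, 2.
Counting signs: 3 positive.
H is positive definite, so the origin is a strict local minimum.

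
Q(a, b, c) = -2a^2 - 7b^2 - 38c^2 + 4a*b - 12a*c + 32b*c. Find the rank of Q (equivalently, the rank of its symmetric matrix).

The associated matrix is A = [[-2, 2, -6], [2, -7, 16], [-6, 16, -38]].
Applying the same elementary operations to the rows and columns of A produces a congruent diagonal matrix with entries -2, -5, 0.
Counting signs: 2 negative, 1 zero.
The rank is the number of nonzero pivots: 2.

2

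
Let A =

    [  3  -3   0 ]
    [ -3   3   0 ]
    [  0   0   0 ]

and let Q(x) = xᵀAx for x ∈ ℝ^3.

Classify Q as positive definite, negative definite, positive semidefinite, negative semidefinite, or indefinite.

positive semidefinite

Applying the same elementary operations to the rows and columns of A produces a congruent diagonal matrix with entries 3, 0, 0.
Counting signs: 1 positive, 2 zero.
Hence Q is positive semidefinite.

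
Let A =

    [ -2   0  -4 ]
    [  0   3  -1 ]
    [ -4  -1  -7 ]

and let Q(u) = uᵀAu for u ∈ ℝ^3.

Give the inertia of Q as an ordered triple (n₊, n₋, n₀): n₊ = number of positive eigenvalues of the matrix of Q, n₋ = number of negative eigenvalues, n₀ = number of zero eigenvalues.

(2, 1, 0)

Symmetric row and column elimination reduces A to a congruent diagonal form with pivots -2, 3, 2/3.
So there are 2 positive, 1 negative pivots.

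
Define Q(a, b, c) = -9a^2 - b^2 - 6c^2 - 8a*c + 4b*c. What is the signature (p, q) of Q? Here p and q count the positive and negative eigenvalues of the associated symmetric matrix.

(0, 3)

Write A = [[-9, 0, -4], [0, -1, 2], [-4, 2, -6]].
Row-reducing A symmetrically gives the diagonal entries -9, -1, -2/9.
So there are 3 negative pivots.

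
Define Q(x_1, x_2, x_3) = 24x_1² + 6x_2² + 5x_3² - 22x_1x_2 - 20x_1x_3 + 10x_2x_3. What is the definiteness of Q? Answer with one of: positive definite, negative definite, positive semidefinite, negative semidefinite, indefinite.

The symmetric matrix of Q is A = [[24, -11, -10], [-11, 6, 5], [-10, 5, 5]].
Leading principal minors: Δ_1 = 24, Δ_2 = 23, Δ_3 = 15.
All leading principal minors are positive, so by Sylvester's criterion Q is positive definite.

positive definite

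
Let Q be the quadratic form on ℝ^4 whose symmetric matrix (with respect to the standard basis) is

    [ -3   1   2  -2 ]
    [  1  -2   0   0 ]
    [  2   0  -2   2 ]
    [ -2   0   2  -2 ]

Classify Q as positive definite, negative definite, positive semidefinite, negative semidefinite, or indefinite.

negative semidefinite

Row-reducing A symmetrically gives the diagonal entries -3, -5/3, -2/5, 0.
That gives 3 negative, 1 zero pivots.
Hence Q is negative semidefinite.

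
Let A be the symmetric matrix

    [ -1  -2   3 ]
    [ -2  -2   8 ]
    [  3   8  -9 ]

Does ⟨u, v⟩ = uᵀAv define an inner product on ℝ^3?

no

An LDLᵀ factorisation of A has diagonal entries -1, 2, -2.
So there are 1 positive, 2 negative pivots.
Hence Q is indefinite.
⟨·,·⟩ is an inner product exactly when A is positive definite.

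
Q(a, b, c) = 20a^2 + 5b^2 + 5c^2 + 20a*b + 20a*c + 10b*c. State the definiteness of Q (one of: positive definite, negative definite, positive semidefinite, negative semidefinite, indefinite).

positive semidefinite

Write A = [[20, 10, 10], [10, 5, 5], [10, 5, 5]].
Row-reducing A symmetrically gives the diagonal entries 20, 0, 0.
So there are 1 positive, 2 zero pivots.
Hence Q is positive semidefinite.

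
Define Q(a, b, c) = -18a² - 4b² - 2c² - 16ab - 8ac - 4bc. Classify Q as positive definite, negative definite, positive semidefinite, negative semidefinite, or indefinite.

The symmetric matrix of Q is A = [[-18, -8, -4], [-8, -4, -2], [-4, -2, -2]].
Leading principal minors: Δ_1 = -18, Δ_2 = 8, Δ_3 = -8.
The signs alternate starting with Δ_1 < 0, so by Sylvester's criterion Q is negative definite.

negative definite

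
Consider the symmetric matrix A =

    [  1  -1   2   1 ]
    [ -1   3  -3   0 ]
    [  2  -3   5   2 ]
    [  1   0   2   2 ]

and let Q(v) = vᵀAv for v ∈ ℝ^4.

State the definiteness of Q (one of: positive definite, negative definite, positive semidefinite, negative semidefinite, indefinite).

positive semidefinite

Symmetric row and column elimination reduces A to a congruent diagonal form with pivots 1, 2, 1/2, 0.
That gives 3 positive, 1 zero pivots.
Hence Q is positive semidefinite.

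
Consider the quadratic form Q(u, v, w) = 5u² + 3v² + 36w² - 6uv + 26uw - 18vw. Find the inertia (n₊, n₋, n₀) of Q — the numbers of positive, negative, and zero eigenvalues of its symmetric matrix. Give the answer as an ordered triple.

(3, 0, 0)

The symmetric matrix is A = [[5, -3, 13], [-3, 3, -9], [13, -9, 36]].
An LDLᵀ factorisation of A has diagonal entries 5, 6/5, 1.
That gives 3 positive pivots.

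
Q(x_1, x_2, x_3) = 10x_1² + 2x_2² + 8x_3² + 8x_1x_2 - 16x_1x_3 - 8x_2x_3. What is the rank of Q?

2

The symmetric matrix is A = [[10, 4, -8], [4, 2, -4], [-8, -4, 8]].
Congruent diagonalization of A (simultaneous row and column reduction) yields pivots 10, 2/5, 0.
That gives 2 positive, 1 zero pivots.
The rank is the number of nonzero pivots: 2.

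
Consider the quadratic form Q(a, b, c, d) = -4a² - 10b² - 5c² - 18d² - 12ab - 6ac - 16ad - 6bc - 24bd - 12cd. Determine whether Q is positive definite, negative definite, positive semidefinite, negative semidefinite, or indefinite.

The symmetric matrix of Q is A = [[-4, -6, -3, -8], [-6, -10, -3, -12], [-3, -3, -5, -6], [-8, -12, -6, -18]].
Leading principal minors: Δ_1 = -4, Δ_2 = 4, Δ_3 = -2, Δ_4 = 4.
The signs alternate starting with Δ_1 < 0, so by Sylvester's criterion Q is negative definite.

negative definite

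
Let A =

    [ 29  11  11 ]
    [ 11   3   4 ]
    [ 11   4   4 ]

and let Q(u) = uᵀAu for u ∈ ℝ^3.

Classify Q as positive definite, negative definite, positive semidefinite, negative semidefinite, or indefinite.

Congruent diagonalization of A (simultaneous row and column reduction) yields pivots 29, -34/29, -5/34.
Counting signs: 1 positive, 2 negative.
Hence Q is indefinite.

indefinite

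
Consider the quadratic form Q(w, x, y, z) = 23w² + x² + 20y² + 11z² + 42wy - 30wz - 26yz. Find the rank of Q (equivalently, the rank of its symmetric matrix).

4

The associated matrix is A = [[23, 0, 21, -15], [0, 1, 0, 0], [21, 0, 20, -13], [-15, 0, -13, 11]].
An LDLᵀ factorisation of A has diagonal entries 23, 1, 19/23, 12/19.
Counting signs: 4 positive.
The rank is the number of nonzero pivots: 4.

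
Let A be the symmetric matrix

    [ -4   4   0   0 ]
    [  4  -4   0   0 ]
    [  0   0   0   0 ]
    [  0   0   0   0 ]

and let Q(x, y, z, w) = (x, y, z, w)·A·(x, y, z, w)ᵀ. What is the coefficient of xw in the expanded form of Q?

0

The coefficient of xw is A[1,4] + A[4,1] = 2·0 = 0.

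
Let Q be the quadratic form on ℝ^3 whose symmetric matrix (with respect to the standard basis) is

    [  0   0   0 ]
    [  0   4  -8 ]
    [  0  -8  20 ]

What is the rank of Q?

Applying the same elementary operations to the rows and columns of A produces a congruent diagonal matrix with entries 0, 4, 4.
So there are 2 positive, 1 zero pivots.
The rank is the number of nonzero pivots: 2.

2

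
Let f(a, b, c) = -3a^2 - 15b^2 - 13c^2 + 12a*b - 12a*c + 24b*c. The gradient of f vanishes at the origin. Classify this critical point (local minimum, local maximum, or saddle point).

local maximum

The Hessian at the origin is H = [[-6, 12, -12], [12, -30, 24], [-12, 24, -26]].
Row-reducing H symmetrically gives the diagonal entries -6, -6, -2.
Counting signs: 3 negative.
H is negative definite, so the origin is a strict local maximum.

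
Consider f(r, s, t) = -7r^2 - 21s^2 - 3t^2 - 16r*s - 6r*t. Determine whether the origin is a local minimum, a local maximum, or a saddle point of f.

The Hessian at the origin is H = [[-14, -16, -6], [-16, -42, 0], [-6, 0, -6]].
Row-reducing H symmetrically gives the diagonal entries -14, -166/7, -120/83.
Counting signs: 3 negative.
H is negative definite, so the origin is a strict local maximum.

local maximum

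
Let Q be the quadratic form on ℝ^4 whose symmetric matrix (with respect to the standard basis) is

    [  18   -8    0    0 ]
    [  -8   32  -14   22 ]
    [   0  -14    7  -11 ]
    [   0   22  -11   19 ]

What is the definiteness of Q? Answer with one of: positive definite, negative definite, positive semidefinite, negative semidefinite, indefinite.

An LDLᵀ factorisation of A has diagonal entries 18, 256/9, 7/64, 12/7.
That gives 4 positive pivots.
Hence Q is positive definite.

positive definite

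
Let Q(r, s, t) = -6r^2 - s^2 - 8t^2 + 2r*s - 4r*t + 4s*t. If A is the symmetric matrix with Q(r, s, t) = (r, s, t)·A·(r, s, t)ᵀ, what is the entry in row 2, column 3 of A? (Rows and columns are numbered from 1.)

2

The coefficient of s·t in Q is 4. For a symmetric A this equals A[2,3] + A[3,2] = 2·A[2,3].
So A[2,3] = 4/2 = 2.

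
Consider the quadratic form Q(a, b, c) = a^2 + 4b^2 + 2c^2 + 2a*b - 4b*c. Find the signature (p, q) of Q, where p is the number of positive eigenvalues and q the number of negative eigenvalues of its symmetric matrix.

(3, 0)

The associated matrix is A = [[1, 1, 0], [1, 4, -2], [0, -2, 2]].
Row-reducing A symmetrically gives the diagonal entries 1, 3, 2/3.
That gives 3 positive pivots.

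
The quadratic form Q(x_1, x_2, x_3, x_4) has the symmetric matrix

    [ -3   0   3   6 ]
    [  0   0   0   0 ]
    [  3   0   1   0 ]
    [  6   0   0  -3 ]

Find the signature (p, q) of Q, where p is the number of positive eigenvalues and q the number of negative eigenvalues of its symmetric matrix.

(1, 1)

Congruent diagonalization of A (simultaneous row and column reduction) yields pivots -3, 0, 4, 0.
So there are 1 positive, 1 negative, 2 zero pivots.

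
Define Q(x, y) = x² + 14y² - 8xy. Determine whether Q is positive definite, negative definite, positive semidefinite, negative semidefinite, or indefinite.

indefinite

The symmetric matrix of Q is [[1, -4], [-4, 14]].
For the 2×2 matrix [[1, -4], [-4, 14]]: det = 1·14 − (-4)² = -2, trace = 15.
det < 0 so the eigenvalues have opposite signs; the form is indefinite.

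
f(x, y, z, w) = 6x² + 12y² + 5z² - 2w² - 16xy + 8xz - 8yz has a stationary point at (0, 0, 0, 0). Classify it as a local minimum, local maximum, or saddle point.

saddle point

The Hessian at the origin is H = [[12, -16, 8, 0], [-16, 24, -8, 0], [8, -8, 10, 0], [0, 0, 0, -4]].
Symmetric row and column elimination reduces H to a congruent diagonal form with pivots 12, 8/3, 2, -4.
That gives 3 positive, 1 negative pivots.
H is indefinite, so the origin is a saddle point.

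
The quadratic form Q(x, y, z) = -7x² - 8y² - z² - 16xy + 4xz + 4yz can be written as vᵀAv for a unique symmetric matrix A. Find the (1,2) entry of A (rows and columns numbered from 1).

-8

The coefficient of x·y in Q is -16. For a symmetric A this equals A[1,2] + A[2,1] = 2·A[1,2].
So A[1,2] = -16/2 = -8.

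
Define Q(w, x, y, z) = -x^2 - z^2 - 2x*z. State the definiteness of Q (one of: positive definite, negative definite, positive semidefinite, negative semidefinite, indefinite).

The associated matrix is A = [[0, 0, 0, 0], [0, -1, 0, -1], [0, 0, 0, 0], [0, -1, 0, -1]].
Congruent diagonalization of A (simultaneous row and column reduction) yields pivots 0, -1, 0, 0.
Counting signs: 1 negative, 3 zero.
Hence Q is negative semidefinite.

negative semidefinite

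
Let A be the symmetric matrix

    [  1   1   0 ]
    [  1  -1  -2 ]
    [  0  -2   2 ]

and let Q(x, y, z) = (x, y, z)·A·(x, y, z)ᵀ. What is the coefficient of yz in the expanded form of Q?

-4

The coefficient of yz is A[2,3] + A[3,2] = 2·(-2) = -4.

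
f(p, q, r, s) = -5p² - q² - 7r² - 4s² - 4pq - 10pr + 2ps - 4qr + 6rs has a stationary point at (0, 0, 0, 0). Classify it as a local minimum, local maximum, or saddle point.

The Hessian at the origin is H = [[-10, -4, -10, 2], [-4, -2, -4, 0], [-10, -4, -14, 6], [2, 0, 6, -8]].
Congruent diagonalization of H (simultaneous row and column reduction) yields pivots -10, -2/5, -4, -2.
Counting signs: 4 negative.
H is negative definite, so the origin is a strict local maximum.

local maximum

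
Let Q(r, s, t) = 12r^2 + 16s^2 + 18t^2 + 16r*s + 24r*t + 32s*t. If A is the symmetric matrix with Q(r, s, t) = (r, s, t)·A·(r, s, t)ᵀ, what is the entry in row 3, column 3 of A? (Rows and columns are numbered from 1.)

18

The coefficient of t^2 in Q is 18, and that is exactly A[3,3].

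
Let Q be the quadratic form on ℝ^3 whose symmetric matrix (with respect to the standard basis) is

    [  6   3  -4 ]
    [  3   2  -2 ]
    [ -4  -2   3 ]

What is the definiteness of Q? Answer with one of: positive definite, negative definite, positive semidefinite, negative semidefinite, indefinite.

positive definite

Symmetric row and column elimination reduces A to a congruent diagonal form with pivots 6, 1/2, 1/3.
Counting signs: 3 positive.
Hence Q is positive definite.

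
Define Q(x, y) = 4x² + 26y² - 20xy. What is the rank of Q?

Write A = [[4, -10], [-10, 26]].
An LDLᵀ factorisation of A has diagonal entries 4, 1.
Counting signs: 2 positive.
The rank is the number of nonzero pivots: 2.

2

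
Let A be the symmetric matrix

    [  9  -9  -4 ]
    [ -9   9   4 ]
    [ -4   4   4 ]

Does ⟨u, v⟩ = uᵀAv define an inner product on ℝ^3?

Congruent diagonalization of A (simultaneous row and column reduction) yields pivots 9, 0, 20/9.
Counting signs: 2 positive, 1 zero.
Hence Q is positive semidefinite.
⟨·,·⟩ is an inner product exactly when A is positive definite.

no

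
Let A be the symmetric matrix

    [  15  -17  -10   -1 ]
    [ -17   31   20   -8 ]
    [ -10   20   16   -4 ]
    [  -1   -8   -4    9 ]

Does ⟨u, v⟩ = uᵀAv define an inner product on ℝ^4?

yes

Applying the same elementary operations to the rows and columns of A produces a congruent diagonal matrix with entries 15, 176/15, 129/44, 15/43.
That gives 4 positive pivots.
Hence Q is positive definite.
⟨·,·⟩ is an inner product exactly when A is positive definite.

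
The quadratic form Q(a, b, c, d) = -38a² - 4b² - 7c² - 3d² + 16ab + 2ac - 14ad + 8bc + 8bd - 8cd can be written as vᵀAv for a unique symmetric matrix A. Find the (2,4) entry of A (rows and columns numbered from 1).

The coefficient of b·d in Q is 8. For a symmetric A this equals A[2,4] + A[4,2] = 2·A[2,4].
So A[2,4] = 8/2 = 4.

4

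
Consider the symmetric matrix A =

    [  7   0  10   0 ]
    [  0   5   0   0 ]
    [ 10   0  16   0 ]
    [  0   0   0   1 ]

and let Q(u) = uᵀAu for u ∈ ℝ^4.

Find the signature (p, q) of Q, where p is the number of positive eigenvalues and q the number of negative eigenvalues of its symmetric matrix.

Congruent diagonalization of A (simultaneous row and column reduction) yields pivots 7, 5, 12/7, 1.
That gives 4 positive pivots.

(4, 0)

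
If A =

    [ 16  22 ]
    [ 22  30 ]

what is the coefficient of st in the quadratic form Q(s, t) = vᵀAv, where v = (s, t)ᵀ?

44

The coefficient of st is A[1,2] + A[2,1] = 2·22 = 44.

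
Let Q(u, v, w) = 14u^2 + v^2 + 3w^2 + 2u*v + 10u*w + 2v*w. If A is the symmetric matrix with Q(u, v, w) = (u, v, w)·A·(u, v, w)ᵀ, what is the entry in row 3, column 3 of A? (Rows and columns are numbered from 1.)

The coefficient of w^2 in Q is 3, and that is exactly A[3,3].

3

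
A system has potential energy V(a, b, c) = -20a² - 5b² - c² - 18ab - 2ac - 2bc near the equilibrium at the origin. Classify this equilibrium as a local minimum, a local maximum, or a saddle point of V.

local maximum

The Hessian at the origin is H = [[-40, -18, -2], [-18, -10, -2], [-2, -2, -2]].
Symmetric row and column elimination reduces H to a congruent diagonal form with pivots -40, -19/10, -24/19.
Counting signs: 3 negative.
H is negative definite, so the origin is a strict local maximum.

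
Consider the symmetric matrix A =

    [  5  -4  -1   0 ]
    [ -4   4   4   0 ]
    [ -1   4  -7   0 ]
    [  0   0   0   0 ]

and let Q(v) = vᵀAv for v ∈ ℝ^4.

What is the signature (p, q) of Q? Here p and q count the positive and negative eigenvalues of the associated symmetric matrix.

(2, 1)

Congruent diagonalization of A (simultaneous row and column reduction) yields pivots 5, 4/5, -20, 0.
That gives 2 positive, 1 negative, 1 zero pivots.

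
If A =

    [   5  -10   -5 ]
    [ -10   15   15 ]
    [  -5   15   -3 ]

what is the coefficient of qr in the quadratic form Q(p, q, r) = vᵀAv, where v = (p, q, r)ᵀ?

30

The coefficient of qr is A[2,3] + A[3,2] = 2·15 = 30.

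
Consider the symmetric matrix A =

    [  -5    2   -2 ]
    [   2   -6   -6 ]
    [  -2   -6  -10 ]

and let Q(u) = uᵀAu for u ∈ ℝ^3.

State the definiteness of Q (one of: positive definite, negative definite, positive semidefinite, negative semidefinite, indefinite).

Leading principal minors: Δ_1 = -5, Δ_2 = 26, Δ_3 = -8.
The signs alternate starting with Δ_1 < 0, so by Sylvester's criterion Q is negative definite.

negative definite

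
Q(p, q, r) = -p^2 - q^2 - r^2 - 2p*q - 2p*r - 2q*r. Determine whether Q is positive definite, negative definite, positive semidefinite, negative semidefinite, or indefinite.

negative semidefinite

The associated matrix is A = [[-1, -1, -1], [-1, -1, -1], [-1, -1, -1]].
Symmetric row and column elimination reduces A to a congruent diagonal form with pivots -1, 0, 0.
Counting signs: 1 negative, 2 zero.
Hence Q is negative semidefinite.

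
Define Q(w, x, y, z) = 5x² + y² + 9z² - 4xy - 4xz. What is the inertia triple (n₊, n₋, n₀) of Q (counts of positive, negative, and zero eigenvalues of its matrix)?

(3, 0, 1)

The associated matrix is A = [[0, 0, 0, 0], [0, 5, -2, -2], [0, -2, 1, 0], [0, -2, 0, 9]].
Row-reducing A symmetrically gives the diagonal entries 0, 5, 1/5, 5.
Counting signs: 3 positive, 1 zero.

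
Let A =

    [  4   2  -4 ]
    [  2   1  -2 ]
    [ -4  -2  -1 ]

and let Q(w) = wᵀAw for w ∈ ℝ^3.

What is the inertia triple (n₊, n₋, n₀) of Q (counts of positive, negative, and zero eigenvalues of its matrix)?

(1, 1, 1)

Congruent diagonalization of A (simultaneous row and column reduction) yields pivots 4, 0, -5.
That gives 1 positive, 1 negative, 1 zero pivots.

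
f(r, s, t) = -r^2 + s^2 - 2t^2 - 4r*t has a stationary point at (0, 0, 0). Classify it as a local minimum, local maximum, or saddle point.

The Hessian at the origin is H = [[-2, 0, -4], [0, 2, 0], [-4, 0, -4]].
Applying the same elementary operations to the rows and columns of H produces a congruent diagonal matrix with entries -2, 2, 4.
That gives 2 positive, 1 negative pivots.
H is indefinite, so the origin is a saddle point.

saddle point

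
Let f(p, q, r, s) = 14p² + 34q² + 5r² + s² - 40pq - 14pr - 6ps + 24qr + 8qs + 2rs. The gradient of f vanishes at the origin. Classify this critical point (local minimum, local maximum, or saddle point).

local minimum

The Hessian at the origin is H = [[28, -40, -14, -6], [-40, 68, 24, 8], [-14, 24, 10, 2], [-6, 8, 2, 2]].
Congruent diagonalization of H (simultaneous row and column reduction) yields pivots 28, 76/7, 29/19, 8/29.
So there are 4 positive pivots.
H is positive definite, so the origin is a strict local minimum.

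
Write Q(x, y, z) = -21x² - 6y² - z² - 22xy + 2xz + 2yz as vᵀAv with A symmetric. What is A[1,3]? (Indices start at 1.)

1

The coefficient of x·z in Q is 2. For a symmetric A this equals A[1,3] + A[3,1] = 2·A[1,3].
So A[1,3] = 2/2 = 1.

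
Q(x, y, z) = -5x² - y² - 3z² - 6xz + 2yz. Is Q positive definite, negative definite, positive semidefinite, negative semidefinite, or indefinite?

The symmetric matrix of Q is A = [[-5, 0, -3], [0, -1, 1], [-3, 1, -3]].
Leading principal minors: Δ_1 = -5, Δ_2 = 5, Δ_3 = -1.
The signs alternate starting with Δ_1 < 0, so by Sylvester's criterion Q is negative definite.

negative definite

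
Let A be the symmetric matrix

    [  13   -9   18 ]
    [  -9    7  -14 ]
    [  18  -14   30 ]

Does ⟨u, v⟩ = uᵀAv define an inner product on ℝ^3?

Leading principal minors: Δ_1 = 13, Δ_2 = 10, Δ_3 = 20.
All leading principal minors are positive, so by Sylvester's criterion Q is positive definite.
⟨·,·⟩ is an inner product exactly when A is positive definite.

yes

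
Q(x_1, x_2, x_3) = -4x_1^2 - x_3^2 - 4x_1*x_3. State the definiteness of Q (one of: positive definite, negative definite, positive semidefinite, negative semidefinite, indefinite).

The associated matrix is A = [[-4, 0, -2], [0, 0, 0], [-2, 0, -1]].
Row-reducing A symmetrically gives the diagonal entries -4, 0, 0.
So there are 1 negative, 2 zero pivots.
Hence Q is negative semidefinite.

negative semidefinite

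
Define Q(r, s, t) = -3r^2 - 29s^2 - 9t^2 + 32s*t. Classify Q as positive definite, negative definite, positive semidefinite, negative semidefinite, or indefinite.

negative definite

The symmetric matrix of Q is A = [[-3, 0, 0], [0, -29, 16], [0, 16, -9]].
Leading principal minors: Δ_1 = -3, Δ_2 = 87, Δ_3 = -15.
The signs alternate starting with Δ_1 < 0, so by Sylvester's criterion Q is negative definite.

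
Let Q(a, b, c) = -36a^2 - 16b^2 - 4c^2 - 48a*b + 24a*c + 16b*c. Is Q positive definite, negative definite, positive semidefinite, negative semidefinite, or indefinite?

The symmetric matrix is A = [[-36, -24, 12], [-24, -16, 8], [12, 8, -4]].
Symmetric row and column elimination reduces A to a congruent diagonal form with pivots -36, 0, 0.
So there are 1 negative, 2 zero pivots.
Hence Q is negative semidefinite.

negative semidefinite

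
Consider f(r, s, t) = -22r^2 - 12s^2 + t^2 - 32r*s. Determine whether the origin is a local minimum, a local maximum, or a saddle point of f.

saddle point

The Hessian at the origin is H = [[-44, -32, 0], [-32, -24, 0], [0, 0, 2]].
Congruent diagonalization of H (simultaneous row and column reduction) yields pivots -44, -8/11, 2.
That gives 1 positive, 2 negative pivots.
H is indefinite, so the origin is a saddle point.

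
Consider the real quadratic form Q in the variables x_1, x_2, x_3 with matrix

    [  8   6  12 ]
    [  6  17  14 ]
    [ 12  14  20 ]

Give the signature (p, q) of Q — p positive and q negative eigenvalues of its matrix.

Congruent diagonalization of A (simultaneous row and column reduction) yields pivots 8, 25/2, 0.
That gives 2 positive, 1 zero pivots.

(2, 0)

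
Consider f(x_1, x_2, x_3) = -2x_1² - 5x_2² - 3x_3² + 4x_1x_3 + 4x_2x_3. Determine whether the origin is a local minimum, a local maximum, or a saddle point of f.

local maximum

The Hessian at the origin is H = [[-4, 0, 4], [0, -10, 4], [4, 4, -6]].
Symmetric row and column elimination reduces H to a congruent diagonal form with pivots -4, -10, -2/5.
That gives 3 negative pivots.
H is negative definite, so the origin is a strict local maximum.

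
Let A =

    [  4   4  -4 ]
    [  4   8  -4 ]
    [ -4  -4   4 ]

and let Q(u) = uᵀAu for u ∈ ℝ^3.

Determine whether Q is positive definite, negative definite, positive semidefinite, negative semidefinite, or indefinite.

Congruent diagonalization of A (simultaneous row and column reduction) yields pivots 4, 4, 0.
Counting signs: 2 positive, 1 zero.
Hence Q is positive semidefinite.

positive semidefinite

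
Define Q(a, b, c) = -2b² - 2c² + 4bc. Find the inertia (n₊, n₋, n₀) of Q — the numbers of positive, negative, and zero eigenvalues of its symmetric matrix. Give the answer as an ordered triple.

(0, 1, 2)

The symmetric matrix is A = [[0, 0, 0], [0, -2, 2], [0, 2, -2]].
Row-reducing A symmetrically gives the diagonal entries 0, -2, 0.
Counting signs: 1 negative, 2 zero.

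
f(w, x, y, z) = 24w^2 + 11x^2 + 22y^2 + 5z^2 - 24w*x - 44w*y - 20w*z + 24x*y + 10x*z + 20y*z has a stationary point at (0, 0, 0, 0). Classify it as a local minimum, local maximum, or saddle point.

The Hessian at the origin is H = [[48, -24, -44, -20], [-24, 22, 24, 10], [-44, 24, 44, 20], [-20, 10, 20, 10]].
Congruent diagonalization of H (simultaneous row and column reduction) yields pivots 48, 10, 49/15, 40/49.
So there are 4 positive pivots.
H is positive definite, so the origin is a strict local minimum.

local minimum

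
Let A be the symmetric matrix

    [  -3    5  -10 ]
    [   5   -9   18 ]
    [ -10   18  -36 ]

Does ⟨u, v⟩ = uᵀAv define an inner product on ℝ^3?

Row-reducing A symmetrically gives the diagonal entries -3, -2/3, 0.
That gives 2 negative, 1 zero pivots.
Hence Q is negative semidefinite.
⟨·,·⟩ is an inner product exactly when A is positive definite.

no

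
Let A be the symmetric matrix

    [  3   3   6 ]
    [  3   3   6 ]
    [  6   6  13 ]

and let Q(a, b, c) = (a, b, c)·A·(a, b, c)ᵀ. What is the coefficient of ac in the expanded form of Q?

The coefficient of ac is A[1,3] + A[3,1] = 2·6 = 12.

12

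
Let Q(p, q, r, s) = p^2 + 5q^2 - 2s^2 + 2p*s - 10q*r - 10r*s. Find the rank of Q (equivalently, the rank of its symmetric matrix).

4

Write A = [[1, 0, 0, 1], [0, 5, -5, 0], [0, -5, 0, -5], [1, 0, -5, -2]].
Congruent diagonalization of A (simultaneous row and column reduction) yields pivots 1, 5, -5, 2.
Counting signs: 3 positive, 1 negative.
The rank is the number of nonzero pivots: 4.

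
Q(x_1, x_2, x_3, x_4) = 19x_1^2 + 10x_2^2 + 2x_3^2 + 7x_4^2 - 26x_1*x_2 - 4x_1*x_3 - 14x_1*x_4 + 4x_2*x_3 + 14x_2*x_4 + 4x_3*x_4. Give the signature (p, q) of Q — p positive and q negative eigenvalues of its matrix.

The associated matrix is A = [[19, -13, -2, -7], [-13, 10, 2, 7], [-2, 2, 2, 2], [-7, 7, 2, 7]].
Congruent diagonalization of A (simultaneous row and column reduction) yields pivots 19, 21/19, 10/7, 0.
That gives 3 positive, 1 zero pivots.

(3, 0)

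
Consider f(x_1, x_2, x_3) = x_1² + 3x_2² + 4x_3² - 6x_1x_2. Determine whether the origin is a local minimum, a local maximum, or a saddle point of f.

saddle point

The Hessian at the origin is H = [[2, -6, 0], [-6, 6, 0], [0, 0, 8]].
Applying the same elementary operations to the rows and columns of H produces a congruent diagonal matrix with entries 2, -12, 8.
So there are 2 positive, 1 negative pivots.
H is indefinite, so the origin is a saddle point.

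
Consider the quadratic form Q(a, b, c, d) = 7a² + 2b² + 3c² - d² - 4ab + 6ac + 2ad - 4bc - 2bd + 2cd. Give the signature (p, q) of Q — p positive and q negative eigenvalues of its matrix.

Write A = [[7, -2, 3, 1], [-2, 2, -2, -1], [3, -2, 3, 1], [1, -1, 1, -1]].
An LDLᵀ factorisation of A has diagonal entries 7, 10/7, 4/5, -3/2.
That gives 3 positive, 1 negative pivots.

(3, 1)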